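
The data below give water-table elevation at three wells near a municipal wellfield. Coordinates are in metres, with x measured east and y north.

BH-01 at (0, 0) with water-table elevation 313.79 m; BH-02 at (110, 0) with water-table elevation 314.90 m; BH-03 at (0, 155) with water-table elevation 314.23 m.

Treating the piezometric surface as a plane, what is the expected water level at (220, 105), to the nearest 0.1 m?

∂h/∂x = (314.90 − 313.79) / (110 − 0) = +0.01009
∂h/∂y = (314.23 − 313.79) / (155 − 0) = +0.002839
h(220, 105) = 313.79 + (+0.01009)·(220) + (+0.002839)·(105) = 313.79 +2.220 +0.298 = 316.308 m.

316.3 m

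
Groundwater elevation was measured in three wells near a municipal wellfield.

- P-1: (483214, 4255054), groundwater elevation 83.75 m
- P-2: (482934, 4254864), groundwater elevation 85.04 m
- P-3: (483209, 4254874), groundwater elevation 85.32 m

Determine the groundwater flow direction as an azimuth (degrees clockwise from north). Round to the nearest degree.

Taking P-1 as reference: P-2−P-1 = (-280, -190, +1.29); P-3−P-1 = (-5, -180, +1.57).
Determinant of the coordinate differences = (-280)·(-180) − (-5)·(-190) = 49450.
∂h/∂x = [(+1.29)·(-180) − (+1.57)·(-190)] / 49450 = +0.001337
∂h/∂y = [(-280)·(+1.57) − (-5)·(+1.29)] / 49450 = -0.008759
Flow direction (−∇h) has components (-0.001337 E, +0.008759 N).
Azimuth = atan2(E, N) = atan2(-0.001337, +0.008759) = 351.3° ≈ 351°.

351°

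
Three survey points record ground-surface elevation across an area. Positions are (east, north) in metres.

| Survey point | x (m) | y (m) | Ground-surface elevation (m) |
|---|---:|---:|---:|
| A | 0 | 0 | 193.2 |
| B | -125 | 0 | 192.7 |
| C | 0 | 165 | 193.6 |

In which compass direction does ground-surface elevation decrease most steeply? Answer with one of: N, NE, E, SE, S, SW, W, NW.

∂z/∂x = (192.7 − 193.2) / (-125 − 0) = +0.004000
∂z/∂y = (193.6 − 193.2) / (165 − 0) = +0.002424
Steepest decrease is along −∇f = (-0.004000 E, -0.002424 N) → southwest.

SW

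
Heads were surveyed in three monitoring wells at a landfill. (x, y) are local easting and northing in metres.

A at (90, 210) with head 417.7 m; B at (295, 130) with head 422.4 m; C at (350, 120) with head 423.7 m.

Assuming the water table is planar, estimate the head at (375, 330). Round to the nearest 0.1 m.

425.0 m

With h = a·x + b·y + c and A as origin, the differences give:
  205·a + (-80)·b = +4.7
  260·a + (-90)·b = +6.0
Eliminate b (×(-90) and ×(-80), subtract): 2350·a = 57.00 → a = ∂h/∂x = +0.02426
Back-substitute: b = ∂h/∂y = +0.003404.
h(375, 330) = 417.7 + (+0.02426)·(285) + (+0.003404)·(120) = 417.7 +6.913 +0.409 = 425.021 m.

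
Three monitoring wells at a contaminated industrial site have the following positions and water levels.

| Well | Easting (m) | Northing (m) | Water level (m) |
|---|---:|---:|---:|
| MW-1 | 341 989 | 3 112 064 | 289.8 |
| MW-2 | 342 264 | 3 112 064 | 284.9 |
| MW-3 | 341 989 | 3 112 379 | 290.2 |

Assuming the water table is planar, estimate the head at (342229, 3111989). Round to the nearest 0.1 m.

285.4 m

∂h/∂x = (284.9 − 289.8) / (342264 − 341989) = -0.01782
∂h/∂y = (290.2 − 289.8) / (3112379 − 3112064) = +0.001270
h(342229, 3111989) = 289.8 + (-0.01782)·(240) + (+0.001270)·(-75) = 289.8 -4.276 -0.095 = 285.428 m.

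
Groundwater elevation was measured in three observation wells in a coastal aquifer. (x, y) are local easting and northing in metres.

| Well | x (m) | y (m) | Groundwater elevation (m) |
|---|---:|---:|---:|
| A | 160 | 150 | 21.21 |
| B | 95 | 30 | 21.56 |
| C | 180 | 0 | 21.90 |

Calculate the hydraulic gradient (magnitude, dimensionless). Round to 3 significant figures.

With h = a·x + b·y + c and A as origin, the differences give:
  (-65)·a + (-120)·b = +0.35
  20·a + (-150)·b = +0.69
Eliminate b (×(-150) and ×(-120), subtract): 12150·a = 30.300 → a = ∂h/∂x = +0.002494
Back-substitute: b = ∂h/∂y = -0.004267.
|∇h| = √(0.002494² + -0.004267²) = 0.004942

0.00494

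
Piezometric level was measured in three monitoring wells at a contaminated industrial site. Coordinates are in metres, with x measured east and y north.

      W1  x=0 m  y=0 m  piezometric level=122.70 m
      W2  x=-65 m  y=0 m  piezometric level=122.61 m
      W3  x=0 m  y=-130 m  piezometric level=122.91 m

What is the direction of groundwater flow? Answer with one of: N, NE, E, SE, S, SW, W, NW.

NW

∂h/∂x = (122.61 − 122.70) / (-65 − 0) = +0.001385
∂h/∂y = (122.91 − 122.70) / (-130 − 0) = -0.001615
Flow = −∇h = (-0.001385 east, +0.001615 north), which points northwest.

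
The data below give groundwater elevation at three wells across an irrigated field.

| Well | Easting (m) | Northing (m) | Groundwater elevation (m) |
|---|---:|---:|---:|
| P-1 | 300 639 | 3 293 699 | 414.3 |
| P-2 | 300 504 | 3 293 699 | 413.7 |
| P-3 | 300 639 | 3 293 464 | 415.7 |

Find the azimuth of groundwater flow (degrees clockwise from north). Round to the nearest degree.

323°

∂h/∂x = (413.7 − 414.3) / (300504 − 300639) = +0.004444
∂h/∂y = (415.7 − 414.3) / (3293464 − 3293699) = -0.005957
Flow direction (−∇h) has components (-0.004444 E, +0.005957 N).
Azimuth = atan2(E, N) = atan2(-0.004444, +0.005957) = 323.3° ≈ 323°.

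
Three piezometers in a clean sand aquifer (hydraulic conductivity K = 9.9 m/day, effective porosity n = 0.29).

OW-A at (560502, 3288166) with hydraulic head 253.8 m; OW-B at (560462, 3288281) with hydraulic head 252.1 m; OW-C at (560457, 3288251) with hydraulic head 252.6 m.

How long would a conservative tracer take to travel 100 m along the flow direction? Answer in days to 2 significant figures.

180 days

Differences from OW-A: to OW-B (Δx, Δy, Δh) = (-40, 115, -1.7); to OW-C = (-45, 85, -1.2).
Solve a·Δx + b·Δy = Δh: det = (-40)·85 − (-45)·115 = 1775.
∂h/∂x = [(-1.7)·85 − (-1.2)·115] / 1775 = -0.003662
∂h/∂y = [(-40)·(-1.2) − (-45)·(-1.7)] / 1775 = -0.01606
|∇h| = √(-0.003662² + -0.01606²) = 0.01647
Seepage velocity v = K·i/n = 9.9 × 0.01647 / 0.29 = 0.5623 m/day.
t = 100 / 0.5623 = 177.8 days.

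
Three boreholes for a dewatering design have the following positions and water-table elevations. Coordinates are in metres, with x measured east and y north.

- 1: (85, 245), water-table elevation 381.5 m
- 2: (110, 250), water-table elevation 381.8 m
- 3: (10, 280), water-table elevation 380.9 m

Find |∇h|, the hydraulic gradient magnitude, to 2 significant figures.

0.012

Three-point gradient (reference 1): Δ to 2 = (25, 5, +0.3), Δ to 3 = (-75, 35, -0.6).
∂h/∂x = +0.01080, ∂h/∂y = +0.006000 (det = 1250).
|∇h| = √(0.01080² + 0.006000²) = 0.01235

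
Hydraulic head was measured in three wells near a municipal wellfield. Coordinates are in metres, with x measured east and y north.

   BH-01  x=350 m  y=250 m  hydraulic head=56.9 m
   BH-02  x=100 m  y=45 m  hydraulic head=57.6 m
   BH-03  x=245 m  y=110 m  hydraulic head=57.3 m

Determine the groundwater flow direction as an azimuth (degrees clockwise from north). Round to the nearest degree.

031°

Differences from BH-01: to BH-02 (Δx, Δy, Δh) = (-250, -205, +0.7); to BH-03 = (-105, -140, +0.4).
Solve a·Δx + b·Δy = Δh: det = (-250)·(-140) − (-105)·(-205) = 13475.
∂h/∂x = [(+0.7)·(-140) − (+0.4)·(-205)] / 13475 = -0.001187
∂h/∂y = [(-250)·(+0.4) − (-105)·(+0.7)] / 13475 = -0.001967
Flow direction (−∇h) has components (+0.001187 E, +0.001967 N).
Azimuth = atan2(E, N) = atan2(+0.001187, +0.001967) = 31.1° ≈ 031°.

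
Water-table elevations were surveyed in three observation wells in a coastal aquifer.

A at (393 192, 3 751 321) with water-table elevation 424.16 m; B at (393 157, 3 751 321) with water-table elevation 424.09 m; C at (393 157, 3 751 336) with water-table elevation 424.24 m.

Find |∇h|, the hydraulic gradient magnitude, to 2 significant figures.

0.010

Three-point gradient (reference A): Δ to B = (-35, 0, -0.07), Δ to C = (-35, 15, +0.08).
∂h/∂x = +0.002000, ∂h/∂y = +0.01000 (det = -525).
|∇h| = √(0.002000² + 0.01000²) = 0.0102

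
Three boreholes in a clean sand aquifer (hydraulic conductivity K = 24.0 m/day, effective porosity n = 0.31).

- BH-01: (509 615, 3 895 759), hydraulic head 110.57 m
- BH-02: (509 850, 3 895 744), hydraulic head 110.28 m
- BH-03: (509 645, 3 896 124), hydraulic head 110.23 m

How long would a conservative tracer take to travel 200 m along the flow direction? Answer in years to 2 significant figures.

With h = a·x + b·y + c and BH-01 as origin, the differences give:
  235·a + (-15)·b = -0.29
  30·a + 365·b = -0.34
Eliminate b (×365 and ×(-15), subtract): 86225·a = -110.950 → a = ∂h/∂x = -0.001287
Back-substitute: b = ∂h/∂y = -0.0008257.
|∇h| = √(-0.001287² + -0.0008257²) = 0.001529
Seepage velocity v = K·i/n = 24.0 × 0.001529 / 0.31 = 0.1184 m/day.
t = 200 / 0.1184 = 1689 days = 4.62 years.

4.6 years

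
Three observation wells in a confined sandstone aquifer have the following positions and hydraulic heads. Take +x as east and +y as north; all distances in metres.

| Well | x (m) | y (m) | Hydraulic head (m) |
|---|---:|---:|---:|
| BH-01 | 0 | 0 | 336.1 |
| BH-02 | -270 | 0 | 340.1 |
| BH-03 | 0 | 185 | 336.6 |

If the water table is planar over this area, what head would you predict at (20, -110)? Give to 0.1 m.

∂h/∂x = (340.1 − 336.1) / (-270 − 0) = -0.01481
∂h/∂y = (336.6 − 336.1) / (185 − 0) = +0.002703
h(20, -110) = 336.1 + (-0.01481)·(20) + (+0.002703)·(-110) = 336.1 -0.296 -0.297 = 335.506 m.

335.5 m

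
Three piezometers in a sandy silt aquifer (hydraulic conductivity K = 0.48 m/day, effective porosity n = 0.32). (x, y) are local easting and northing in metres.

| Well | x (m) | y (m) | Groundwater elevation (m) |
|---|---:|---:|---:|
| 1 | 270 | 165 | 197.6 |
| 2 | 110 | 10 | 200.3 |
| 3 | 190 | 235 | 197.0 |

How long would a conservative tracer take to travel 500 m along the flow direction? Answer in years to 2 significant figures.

Differences from 1: to 2 (Δx, Δy, Δh) = (-160, -155, +2.7); to 3 = (-80, 70, -0.6).
Determinant of the coordinate differences = (-160)·70 − (-80)·(-155) = -23600.
∂h/∂x = [(+2.7)·70 − (-0.6)·(-155)] / -23600 = -0.004068
∂h/∂y = [(-160)·(-0.6) − (-80)·(+2.7)] / -23600 = -0.01322
|∇h| = √(-0.004068² + -0.01322²) = 0.01383
Seepage velocity v = K·i/n = 0.48 × 0.01383 / 0.32 = 0.02074 m/day.
t = 500 / 0.02074 = 2.411e+04 days = 66 years.

66 years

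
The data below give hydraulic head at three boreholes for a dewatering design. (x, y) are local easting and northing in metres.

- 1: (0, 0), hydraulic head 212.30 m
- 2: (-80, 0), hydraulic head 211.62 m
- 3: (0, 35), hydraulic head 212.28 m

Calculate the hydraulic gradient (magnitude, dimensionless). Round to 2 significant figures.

0.0085

∂h/∂x = (211.62 − 212.30) / (-80 − 0) = +0.008500
∂h/∂y = (212.28 − 212.30) / (35 − 0) = -0.0005714
|∇h| = √(0.008500² + -0.0005714²) = 0.008519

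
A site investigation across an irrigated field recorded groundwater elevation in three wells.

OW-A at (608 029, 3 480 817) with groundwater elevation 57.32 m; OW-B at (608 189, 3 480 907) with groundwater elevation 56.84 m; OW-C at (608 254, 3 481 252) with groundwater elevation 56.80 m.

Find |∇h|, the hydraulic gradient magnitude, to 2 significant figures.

With h = a·x + b·y + c and OW-A as origin, the differences give:
  160·a + 90·b = -0.48
  225·a + 435·b = -0.52
Eliminate b (×435 and ×90, subtract): 49350·a = -162.000 → a = ∂h/∂x = -0.003283
Back-substitute: b = ∂h/∂y = +0.0005025.
|∇h| = √(-0.003283² + 0.0005025²) = 0.003321

0.0033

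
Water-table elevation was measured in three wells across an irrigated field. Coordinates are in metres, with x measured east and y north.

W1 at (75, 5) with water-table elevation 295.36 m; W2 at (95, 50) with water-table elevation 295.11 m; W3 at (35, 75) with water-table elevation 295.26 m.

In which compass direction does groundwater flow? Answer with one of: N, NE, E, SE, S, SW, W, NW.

NE

Taking W1 as reference: W2−W1 = (20, 45, -0.25); W3−W1 = (-40, 70, -0.10).
Solve a·Δx + b·Δy = Δh: det = 20·70 − (-40)·45 = 3200.
∂h/∂x = [(-0.25)·70 − (-0.10)·45] / 3200 = -0.004062
∂h/∂y = [20·(-0.10) − (-40)·(-0.25)] / 3200 = -0.003750
Flow = −∇h = (+0.004062 east, +0.003750 north), which points northeast.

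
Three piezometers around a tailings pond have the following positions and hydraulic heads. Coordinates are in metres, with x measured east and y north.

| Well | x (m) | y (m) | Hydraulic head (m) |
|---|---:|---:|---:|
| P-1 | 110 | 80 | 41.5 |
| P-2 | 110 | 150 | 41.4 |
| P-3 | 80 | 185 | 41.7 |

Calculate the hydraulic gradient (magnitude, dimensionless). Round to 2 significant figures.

Differences from P-1: to P-2 (Δx, Δy, Δh) = (0, 70, -0.1); to P-3 = (-30, 105, +0.2).
Determinant of the coordinate differences = 0·105 − (-30)·70 = 2100.
∂h/∂x = [(-0.1)·105 − (+0.2)·70] / 2100 = -0.01167
∂h/∂y = [0·(+0.2) − (-30)·(-0.1)] / 2100 = -0.001429
|∇h| = √(-0.01167² + -0.001429²) = 0.01176

0.012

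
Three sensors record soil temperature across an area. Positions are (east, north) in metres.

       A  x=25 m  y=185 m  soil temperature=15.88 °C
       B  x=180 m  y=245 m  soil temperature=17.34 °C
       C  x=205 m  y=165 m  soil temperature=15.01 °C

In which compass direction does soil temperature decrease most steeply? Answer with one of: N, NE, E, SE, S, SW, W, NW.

S

With T = a·x + b·y + c and A as origin, the differences give:
  155·a + 60·b = +1.46
  180·a + (-20)·b = -0.87
Eliminate b (×(-20) and ×60, subtract): -13900·a = 23.000 → a = ∂T/∂x = -0.001655
Back-substitute: b = ∂T/∂y = +0.02861.
Steepest decrease is along −∇f = (+0.001655 E, -0.02861 N) → south.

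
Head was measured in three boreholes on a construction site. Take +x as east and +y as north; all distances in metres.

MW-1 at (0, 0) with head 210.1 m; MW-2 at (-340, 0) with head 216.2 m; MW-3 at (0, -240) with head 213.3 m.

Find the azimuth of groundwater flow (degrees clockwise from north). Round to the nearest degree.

053°

∂h/∂x = (216.2 − 210.1) / (-340 − 0) = -0.01794
∂h/∂y = (213.3 − 210.1) / (-240 − 0) = -0.01333
Flow direction (−∇h) has components (+0.01794 E, +0.01333 N).
Azimuth = atan2(E, N) = atan2(+0.01794, +0.01333) = 53.4° ≈ 053°.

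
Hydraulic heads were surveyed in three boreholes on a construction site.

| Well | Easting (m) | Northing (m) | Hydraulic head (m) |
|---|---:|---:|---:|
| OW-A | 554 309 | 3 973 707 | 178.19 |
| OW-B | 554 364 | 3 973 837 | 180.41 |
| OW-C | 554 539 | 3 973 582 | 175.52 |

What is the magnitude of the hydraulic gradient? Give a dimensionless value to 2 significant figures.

Differences from OW-A: to OW-B (Δx, Δy, Δh) = (55, 130, +2.22); to OW-C = (230, -125, -2.67).
Solve a·Δx + b·Δy = Δh: det = 55·(-125) − 230·130 = -36775.
∂h/∂x = [(+2.22)·(-125) − (-2.67)·130] / -36775 = -0.001893
∂h/∂y = [55·(-2.67) − 230·(+2.22)] / -36775 = +0.01788
|∇h| = √(-0.001893² + 0.01788²) = 0.01798

0.018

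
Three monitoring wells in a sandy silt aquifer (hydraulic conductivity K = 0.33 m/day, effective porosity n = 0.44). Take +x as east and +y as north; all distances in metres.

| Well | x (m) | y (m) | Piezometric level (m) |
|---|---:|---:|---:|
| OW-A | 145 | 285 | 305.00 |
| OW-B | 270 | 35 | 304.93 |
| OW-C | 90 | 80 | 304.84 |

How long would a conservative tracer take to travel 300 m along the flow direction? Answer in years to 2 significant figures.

Differences from OW-A: to OW-B (Δx, Δy, Δh) = (125, -250, -0.07); to OW-C = (-55, -205, -0.16).
Solve a·Δx + b·Δy = Δh: det = 125·(-205) − (-55)·(-250) = -39375.
∂h/∂x = [(-0.07)·(-205) − (-0.16)·(-250)] / -39375 = +0.0006514
∂h/∂y = [125·(-0.16) − (-55)·(-0.07)] / -39375 = +0.0006057
|∇h| = √(0.0006514² + 0.0006057²) = 0.0008895
Seepage velocity v = K·i/n = 0.33 × 0.0008895 / 0.44 = 0.0006671 m/day.
t = 300 / 0.0006671 = 4.497e+05 days = 1.23e+03 years.

1200 years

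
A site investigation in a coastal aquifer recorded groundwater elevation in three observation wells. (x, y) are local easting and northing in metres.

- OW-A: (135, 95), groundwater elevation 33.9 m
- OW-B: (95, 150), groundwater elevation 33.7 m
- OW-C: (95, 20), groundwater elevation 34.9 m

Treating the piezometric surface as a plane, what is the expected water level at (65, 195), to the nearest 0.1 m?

Taking OW-A as reference: OW-B−OW-A = (-40, 55, -0.2); OW-C−OW-A = (-40, -75, +1.0).
Solve a·Δx + b·Δy = Δh: det = (-40)·(-75) − (-40)·55 = 5200.
∂h/∂x = [(-0.2)·(-75) − (+1.0)·55] / 5200 = -0.007692
∂h/∂y = [(-40)·(+1.0) − (-40)·(-0.2)] / 5200 = -0.009231
h(65, 195) = 33.9 + (-0.007692)·(-70) + (-0.009231)·(100) = 33.9 +0.538 -0.923 = 33.515 m.

33.5 m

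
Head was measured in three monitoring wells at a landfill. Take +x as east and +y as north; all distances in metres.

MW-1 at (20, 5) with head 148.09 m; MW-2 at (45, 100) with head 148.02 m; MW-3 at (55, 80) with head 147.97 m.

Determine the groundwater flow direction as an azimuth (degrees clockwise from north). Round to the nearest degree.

095°

With h = a·x + b·y + c and MW-1 as origin, the differences give:
  25·a + 95·b = -0.07
  35·a + 75·b = -0.12
Eliminate b (×75 and ×95, subtract): -1450·a = 6.150 → a = ∂h/∂x = -0.004241
Back-substitute: b = ∂h/∂y = +0.0003793.
Flow direction (−∇h) has components (+0.004241 E, -0.0003793 N).
Azimuth = atan2(E, N) = atan2(+0.004241, -0.0003793) = 95.1° ≈ 095°.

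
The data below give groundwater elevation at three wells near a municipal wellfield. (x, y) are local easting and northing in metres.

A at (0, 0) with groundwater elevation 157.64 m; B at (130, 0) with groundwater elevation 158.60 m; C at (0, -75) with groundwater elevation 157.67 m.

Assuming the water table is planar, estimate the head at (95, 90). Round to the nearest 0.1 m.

∂h/∂x = (158.60 − 157.64) / (130 − 0) = +0.007385
∂h/∂y = (157.67 − 157.64) / (-75 − 0) = -0.0004000
h(95, 90) = 157.64 + (+0.007385)·(95) + (-0.0004000)·(90) = 157.64 +0.702 -0.036 = 158.306 m.

158.3 m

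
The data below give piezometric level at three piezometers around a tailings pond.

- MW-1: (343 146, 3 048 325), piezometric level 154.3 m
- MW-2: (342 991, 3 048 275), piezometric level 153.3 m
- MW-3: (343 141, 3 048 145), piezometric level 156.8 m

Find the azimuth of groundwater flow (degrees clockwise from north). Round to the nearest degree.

322°

With h = a·x + b·y + c and MW-1 as origin, the differences give:
  (-155)·a + (-50)·b = -1.0
  (-5)·a + (-180)·b = +2.5
Eliminate b (×(-180) and ×(-50), subtract): 27650·a = 305.00 → a = ∂h/∂x = +0.01103
Back-substitute: b = ∂h/∂y = -0.01420.
Flow direction (−∇h) has components (-0.01103 E, +0.01420 N).
Azimuth = atan2(E, N) = atan2(-0.01103, +0.01420) = 322.2° ≈ 322°.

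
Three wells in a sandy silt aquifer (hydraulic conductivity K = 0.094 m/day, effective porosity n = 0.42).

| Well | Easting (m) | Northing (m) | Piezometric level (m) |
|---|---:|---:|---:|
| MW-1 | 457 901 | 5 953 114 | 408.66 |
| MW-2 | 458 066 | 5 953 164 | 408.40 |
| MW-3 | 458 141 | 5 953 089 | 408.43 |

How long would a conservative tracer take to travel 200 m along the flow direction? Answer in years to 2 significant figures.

1300 years

Taking MW-1 as reference: MW-2−MW-1 = (165, 50, -0.26); MW-3−MW-1 = (240, -25, -0.23).
Solve a·Δx + b·Δy = Δh: det = 165·(-25) − 240·50 = -16125.
∂h/∂x = [(-0.26)·(-25) − (-0.23)·50] / -16125 = -0.001116
∂h/∂y = [165·(-0.23) − 240·(-0.26)] / -16125 = -0.001516
|∇h| = √(-0.001116² + -0.001516²) = 0.001882
Seepage velocity v = K·i/n = 0.094 × 0.001882 / 0.42 = 0.0004212 m/day.
t = 200 / 0.0004212 = 4.748e+05 days = 1.3e+03 years.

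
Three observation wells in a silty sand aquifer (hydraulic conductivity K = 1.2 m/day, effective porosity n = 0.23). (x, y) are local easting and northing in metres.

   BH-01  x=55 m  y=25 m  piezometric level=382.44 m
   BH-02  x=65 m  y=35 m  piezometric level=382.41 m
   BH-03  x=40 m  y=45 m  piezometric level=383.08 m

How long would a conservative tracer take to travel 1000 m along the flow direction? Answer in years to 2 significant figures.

20 years

Taking BH-01 as reference: BH-02−BH-01 = (10, 10, -0.03); BH-03−BH-01 = (-15, 20, +0.64).
Solve a·Δx + b·Δy = Δh: det = 10·20 − (-15)·10 = 350.
∂h/∂x = [(-0.03)·20 − (+0.64)·10] / 350 = -0.02000
∂h/∂y = [10·(+0.64) − (-15)·(-0.03)] / 350 = +0.01700
|∇h| = √(-0.02000² + 0.01700²) = 0.02625
Seepage velocity v = K·i/n = 1.2 × 0.02625 / 0.23 = 0.137 m/day.
t = 1000 / 0.137 = 7299 days = 20 years.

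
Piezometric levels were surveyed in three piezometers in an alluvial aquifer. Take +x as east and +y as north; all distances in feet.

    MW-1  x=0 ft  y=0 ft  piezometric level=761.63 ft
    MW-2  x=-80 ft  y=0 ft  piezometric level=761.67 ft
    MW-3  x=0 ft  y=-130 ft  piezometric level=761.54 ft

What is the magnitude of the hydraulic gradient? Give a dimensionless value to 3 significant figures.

0.000854

∂h/∂x = (761.67 − 761.63) / (-80 − 0) = -0.0005000
∂h/∂y = (761.54 − 761.63) / (-130 − 0) = +0.0006923
|∇h| = √(-0.0005000² + 0.0006923²) = 0.000854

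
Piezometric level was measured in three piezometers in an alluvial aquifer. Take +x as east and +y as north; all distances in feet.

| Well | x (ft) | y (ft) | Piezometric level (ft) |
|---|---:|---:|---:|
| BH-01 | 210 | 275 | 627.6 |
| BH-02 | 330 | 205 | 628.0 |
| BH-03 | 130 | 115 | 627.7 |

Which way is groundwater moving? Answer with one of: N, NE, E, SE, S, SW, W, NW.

NW

With h = a·x + b·y + c and BH-01 as origin, the differences give:
  120·a + (-70)·b = +0.4
  (-80)·a + (-160)·b = +0.1
Eliminate b (×(-160) and ×(-70), subtract): -24800·a = -57.00 → a = ∂h/∂x = +0.002298
Back-substitute: b = ∂h/∂y = -0.001774.
Flow = −∇h = (-0.002298 east, +0.001774 north), which points northwest.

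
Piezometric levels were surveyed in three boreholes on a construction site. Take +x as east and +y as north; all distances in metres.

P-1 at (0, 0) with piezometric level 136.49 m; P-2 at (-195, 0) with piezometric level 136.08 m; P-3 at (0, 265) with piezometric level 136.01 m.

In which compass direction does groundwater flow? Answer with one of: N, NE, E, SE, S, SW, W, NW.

∂h/∂x = (136.08 − 136.49) / (-195 − 0) = +0.002103
∂h/∂y = (136.01 − 136.49) / (265 − 0) = -0.001811
Flow = −∇h = (-0.002103 east, +0.001811 north), which points northwest.

NW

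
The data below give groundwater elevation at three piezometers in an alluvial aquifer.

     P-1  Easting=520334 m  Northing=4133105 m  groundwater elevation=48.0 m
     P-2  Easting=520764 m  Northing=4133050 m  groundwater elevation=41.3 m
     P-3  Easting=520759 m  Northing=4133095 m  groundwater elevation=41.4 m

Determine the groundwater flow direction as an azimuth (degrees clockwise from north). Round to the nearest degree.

092°

Taking P-1 as reference: P-2−P-1 = (430, -55, -6.7); P-3−P-1 = (425, -10, -6.6).
Solve a·Δx + b·Δy = Δh: det = 430·(-10) − 425·(-55) = 19075.
∂h/∂x = [(-6.7)·(-10) − (-6.6)·(-55)] / 19075 = -0.01552
∂h/∂y = [430·(-6.6) − 425·(-6.7)] / 19075 = +0.0004980
Flow direction (−∇h) has components (+0.01552 E, -0.0004980 N).
Azimuth = atan2(E, N) = atan2(+0.01552, -0.0004980) = 91.8° ≈ 092°.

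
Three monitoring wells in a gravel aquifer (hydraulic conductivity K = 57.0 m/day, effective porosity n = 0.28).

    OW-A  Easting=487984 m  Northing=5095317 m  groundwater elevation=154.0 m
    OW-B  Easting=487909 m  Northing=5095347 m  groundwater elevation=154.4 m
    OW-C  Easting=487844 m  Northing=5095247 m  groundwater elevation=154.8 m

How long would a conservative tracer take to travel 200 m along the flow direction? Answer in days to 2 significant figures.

180 days

Differences from OW-A: to OW-B (Δx, Δy, Δh) = (-75, 30, +0.4); to OW-C = (-140, -70, +0.8).
Solve a·Δx + b·Δy = Δh: det = (-75)·(-70) − (-140)·30 = 9450.
∂h/∂x = [(+0.4)·(-70) − (+0.8)·30] / 9450 = -0.005503
∂h/∂y = [(-75)·(+0.8) − (-140)·(+0.4)] / 9450 = -0.0004233
|∇h| = √(-0.005503² + -0.0004233²) = 0.005519
Seepage velocity v = K·i/n = 57.0 × 0.005519 / 0.28 = 1.124 m/day.
t = 200 / 1.124 = 177.9 days.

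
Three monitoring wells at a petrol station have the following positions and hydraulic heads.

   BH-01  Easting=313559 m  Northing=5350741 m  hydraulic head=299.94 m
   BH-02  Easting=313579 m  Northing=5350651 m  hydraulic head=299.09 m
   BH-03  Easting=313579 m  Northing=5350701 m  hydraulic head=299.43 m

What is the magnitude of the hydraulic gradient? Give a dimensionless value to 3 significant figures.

With h = a·x + b·y + c and BH-01 as origin, the differences give:
  20·a + (-90)·b = -0.85
  20·a + (-40)·b = -0.51
Eliminate b (×(-40) and ×(-90), subtract): 1000·a = -11.900 → a = ∂h/∂x = -0.01190
Back-substitute: b = ∂h/∂y = +0.006800.
|∇h| = √(-0.01190² + 0.006800²) = 0.01371

0.0137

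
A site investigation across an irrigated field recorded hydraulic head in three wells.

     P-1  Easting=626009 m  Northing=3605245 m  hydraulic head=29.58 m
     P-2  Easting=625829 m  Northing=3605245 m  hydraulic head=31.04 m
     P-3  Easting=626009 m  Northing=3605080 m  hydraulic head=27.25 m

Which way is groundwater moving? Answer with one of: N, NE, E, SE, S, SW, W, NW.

∂h/∂x = (31.04 − 29.58) / (625829 − 626009) = -0.008111
∂h/∂y = (27.25 − 29.58) / (3605080 − 3605245) = +0.01412
Flow = −∇h = (+0.008111 east, -0.01412 north), which points southeast.

SE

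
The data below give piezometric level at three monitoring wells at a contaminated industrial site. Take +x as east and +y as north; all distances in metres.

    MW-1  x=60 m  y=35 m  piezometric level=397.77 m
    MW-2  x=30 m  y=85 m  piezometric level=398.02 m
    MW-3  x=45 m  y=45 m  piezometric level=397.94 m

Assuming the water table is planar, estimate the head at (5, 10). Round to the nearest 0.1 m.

With h = a·x + b·y + c and MW-1 as origin, the differences give:
  (-30)·a + 50·b = +0.25
  (-15)·a + 10·b = +0.17
Eliminate b (×10 and ×50, subtract): 450·a = -6.000 → a = ∂h/∂x = -0.01333
Back-substitute: b = ∂h/∂y = -0.003000.
h(5, 10) = 397.77 + (-0.01333)·(-55) + (-0.003000)·(-25) = 397.77 +0.733 +0.075 = 398.578 m.

398.6 m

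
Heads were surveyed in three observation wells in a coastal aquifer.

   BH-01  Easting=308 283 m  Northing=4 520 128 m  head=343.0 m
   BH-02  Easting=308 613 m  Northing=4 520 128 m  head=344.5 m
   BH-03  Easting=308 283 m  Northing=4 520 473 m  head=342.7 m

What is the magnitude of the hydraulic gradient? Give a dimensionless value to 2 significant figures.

0.0046

∂h/∂x = (344.5 − 343.0) / (308613 − 308283) = +0.004545
∂h/∂y = (342.7 − 343.0) / (4520473 − 4520128) = -0.0008696
|∇h| = √(0.004545² + -0.0008696²) = 0.004627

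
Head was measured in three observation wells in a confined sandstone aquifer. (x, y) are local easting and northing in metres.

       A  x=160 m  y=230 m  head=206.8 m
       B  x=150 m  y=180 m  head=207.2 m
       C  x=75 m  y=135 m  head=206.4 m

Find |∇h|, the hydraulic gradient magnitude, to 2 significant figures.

Taking A as reference: B−A = (-10, -50, +0.4); C−A = (-85, -95, -0.4).
Solve a·Δx + b·Δy = Δh: det = (-10)·(-95) − (-85)·(-50) = -3300.
∂h/∂x = [(+0.4)·(-95) − (-0.4)·(-50)] / -3300 = +0.01758
∂h/∂y = [(-10)·(-0.4) − (-85)·(+0.4)] / -3300 = -0.01152
|∇h| = √(0.01758² + -0.01152²) = 0.02102

0.021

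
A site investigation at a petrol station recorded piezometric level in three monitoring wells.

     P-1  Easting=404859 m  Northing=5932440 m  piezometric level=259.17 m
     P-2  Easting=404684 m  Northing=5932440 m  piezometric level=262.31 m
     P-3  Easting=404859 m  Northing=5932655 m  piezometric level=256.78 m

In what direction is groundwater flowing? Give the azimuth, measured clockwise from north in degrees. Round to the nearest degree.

058°

∂h/∂x = (262.31 − 259.17) / (404684 − 404859) = -0.01794
∂h/∂y = (256.78 − 259.17) / (5932655 − 5932440) = -0.01112
Flow direction (−∇h) has components (+0.01794 E, +0.01112 N).
Azimuth = atan2(E, N) = atan2(+0.01794, +0.01112) = 58.2° ≈ 058°.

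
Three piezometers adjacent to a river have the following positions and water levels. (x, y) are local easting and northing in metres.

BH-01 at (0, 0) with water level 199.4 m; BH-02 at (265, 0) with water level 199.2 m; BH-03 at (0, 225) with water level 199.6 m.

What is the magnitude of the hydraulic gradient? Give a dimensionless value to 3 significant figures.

∂h/∂x = (199.2 − 199.4) / (265 − 0) = -0.0007547
∂h/∂y = (199.6 − 199.4) / (225 − 0) = +0.0008889
|∇h| = √(-0.0007547² + 0.0008889²) = 0.001166

0.00117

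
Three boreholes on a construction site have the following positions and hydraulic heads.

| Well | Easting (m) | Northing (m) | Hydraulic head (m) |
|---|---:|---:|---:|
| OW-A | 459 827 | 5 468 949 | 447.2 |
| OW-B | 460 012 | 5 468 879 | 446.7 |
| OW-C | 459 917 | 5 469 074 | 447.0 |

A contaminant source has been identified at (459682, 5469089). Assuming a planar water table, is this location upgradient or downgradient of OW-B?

Three-point gradient (reference OW-A): Δ to OW-B = (185, -70, -0.5), Δ to OW-C = (90, 125, -0.2).
∂h/∂x = -0.002600, ∂h/∂y = +0.0002719 (det = 29425).
Head at (459682, 5469089) = 447.2 + (-0.002600)·(-145) + (+0.0002719)·(140) = 447.62 m.
That is higher than the 446.7 m at OW-B, so the point is upgradient.

upgradient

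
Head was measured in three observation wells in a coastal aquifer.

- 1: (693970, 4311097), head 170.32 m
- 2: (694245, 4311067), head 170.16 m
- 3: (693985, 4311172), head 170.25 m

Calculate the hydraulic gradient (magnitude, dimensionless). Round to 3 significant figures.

Taking 1 as reference: 2−1 = (275, -30, -0.16); 3−1 = (15, 75, -0.07).
Solve a·Δx + b·Δy = Δh: det = 275·75 − 15·(-30) = 21075.
∂h/∂x = [(-0.16)·75 − (-0.07)·(-30)] / 21075 = -0.0006690
∂h/∂y = [275·(-0.07) − 15·(-0.16)] / 21075 = -0.0007995
|∇h| = √(-0.0006690² + -0.0007995²) = 0.001042

0.00104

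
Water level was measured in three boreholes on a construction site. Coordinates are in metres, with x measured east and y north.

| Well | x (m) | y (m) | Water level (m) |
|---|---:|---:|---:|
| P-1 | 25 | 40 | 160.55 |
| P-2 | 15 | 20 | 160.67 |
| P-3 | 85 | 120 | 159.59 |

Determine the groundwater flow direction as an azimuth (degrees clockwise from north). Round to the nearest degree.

With h = a·x + b·y + c and P-1 as origin, the differences give:
  (-10)·a + (-20)·b = +0.12
  60·a + 80·b = -0.96
Eliminate b (×80 and ×(-20), subtract): 400·a = -9.600 → a = ∂h/∂x = -0.02400
Back-substitute: b = ∂h/∂y = +0.006000.
Flow direction (−∇h) has components (+0.02400 E, -0.006000 N).
Azimuth = atan2(E, N) = atan2(+0.02400, -0.006000) = 104.0° ≈ 104°.

104°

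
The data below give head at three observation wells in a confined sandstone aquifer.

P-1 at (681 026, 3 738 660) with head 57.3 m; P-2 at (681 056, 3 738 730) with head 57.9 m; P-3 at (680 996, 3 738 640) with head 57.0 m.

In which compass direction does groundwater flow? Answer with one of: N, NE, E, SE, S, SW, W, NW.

SW

Taking P-1 as reference: P-2−P-1 = (30, 70, +0.6); P-3−P-1 = (-30, -20, -0.3).
Determinant of the coordinate differences = 30·(-20) − (-30)·70 = 1500.
∂h/∂x = [(+0.6)·(-20) − (-0.3)·70] / 1500 = +0.006000
∂h/∂y = [30·(-0.3) − (-30)·(+0.6)] / 1500 = +0.006000
Flow = −∇h = (-0.006000 east, -0.006000 north), which points southwest.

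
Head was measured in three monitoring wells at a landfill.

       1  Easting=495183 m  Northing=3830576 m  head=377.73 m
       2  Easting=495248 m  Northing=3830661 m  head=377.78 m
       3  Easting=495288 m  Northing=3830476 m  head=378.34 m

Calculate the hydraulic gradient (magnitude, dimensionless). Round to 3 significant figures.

With h = a·x + b·y + c and 1 as origin, the differences give:
  65·a + 85·b = +0.05
  105·a + (-100)·b = +0.61
Eliminate b (×(-100) and ×85, subtract): -15425·a = -56.850 → a = ∂h/∂x = +0.003686
Back-substitute: b = ∂h/∂y = -0.002230.
|∇h| = √(0.003686² + -0.002230²) = 0.004308

0.00431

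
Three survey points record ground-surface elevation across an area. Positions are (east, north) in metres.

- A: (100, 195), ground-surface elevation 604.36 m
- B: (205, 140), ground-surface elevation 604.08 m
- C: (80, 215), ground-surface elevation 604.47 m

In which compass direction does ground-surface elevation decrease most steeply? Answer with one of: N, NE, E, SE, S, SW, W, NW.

S

With z = a·x + b·y + c and A as origin, the differences give:
  105·a + (-55)·b = -0.28
  (-20)·a + 20·b = +0.11
Eliminate b (×20 and ×(-55), subtract): 1000·a = 0.450 → a = ∂z/∂x = +0.0004500
Back-substitute: b = ∂z/∂y = +0.005950.
Steepest decrease is along −∇f = (-0.0004500 E, -0.005950 N) → south.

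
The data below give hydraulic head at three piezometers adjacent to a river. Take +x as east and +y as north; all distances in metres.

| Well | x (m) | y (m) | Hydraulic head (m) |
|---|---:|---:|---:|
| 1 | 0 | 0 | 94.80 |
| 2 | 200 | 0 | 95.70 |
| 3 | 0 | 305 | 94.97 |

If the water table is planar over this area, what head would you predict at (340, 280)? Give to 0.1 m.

∂h/∂x = (95.70 − 94.80) / (200 − 0) = +0.004500
∂h/∂y = (94.97 − 94.80) / (305 − 0) = +0.0005574
h(340, 280) = 94.80 + (+0.004500)·(340) + (+0.0005574)·(280) = 94.80 +1.530 +0.156 = 96.486 m.

96.5 m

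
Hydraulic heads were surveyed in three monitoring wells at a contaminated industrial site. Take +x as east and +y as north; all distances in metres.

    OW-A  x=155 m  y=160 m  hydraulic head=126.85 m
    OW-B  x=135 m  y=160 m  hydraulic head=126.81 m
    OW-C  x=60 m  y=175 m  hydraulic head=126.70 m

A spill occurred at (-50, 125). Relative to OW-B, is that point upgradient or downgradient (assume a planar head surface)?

downgradient

Three-point gradient (reference OW-A): Δ to OW-B = (-20, 0, -0.04), Δ to OW-C = (-95, 15, -0.15).
∂h/∂x = +0.002000, ∂h/∂y = +0.002667 (det = -300).
Head at (-50, 125) = 126.85 + (+0.002000)·(-205) + (+0.002667)·(-35) = 126.35 m.
That is lower than the 126.81 m at OW-B, so the point is downgradient.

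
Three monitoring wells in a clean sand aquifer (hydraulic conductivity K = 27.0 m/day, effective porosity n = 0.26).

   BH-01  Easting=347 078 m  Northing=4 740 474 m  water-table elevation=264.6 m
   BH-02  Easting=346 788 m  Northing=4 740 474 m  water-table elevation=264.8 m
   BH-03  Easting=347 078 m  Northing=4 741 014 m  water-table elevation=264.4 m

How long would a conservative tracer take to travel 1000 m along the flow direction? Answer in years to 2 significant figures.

34 years

∂h/∂x = (264.8 − 264.6) / (346788 − 347078) = -0.0006897
∂h/∂y = (264.4 − 264.6) / (4741014 − 4740474) = -0.0003704
|∇h| = √(-0.0006897² + -0.0003704²) = 0.0007829
Seepage velocity v = K·i/n = 27.0 × 0.0007829 / 0.26 = 0.0813 m/day.
t = 1000 / 0.0813 = 1.23e+04 days = 33.7 years.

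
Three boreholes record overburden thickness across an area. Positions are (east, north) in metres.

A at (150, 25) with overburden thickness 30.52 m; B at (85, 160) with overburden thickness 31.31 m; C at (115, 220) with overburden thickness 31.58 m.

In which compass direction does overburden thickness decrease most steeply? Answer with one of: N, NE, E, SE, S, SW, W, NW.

Differences from A: to B (Δx, Δy, Δh) = (-65, 135, +0.79); to C = (-35, 195, +1.06).
Solve a·Δx + b·Δy = Δd: det = (-65)·195 − (-35)·135 = -7950.
∂d/∂x = [(+0.79)·195 − (+1.06)·135] / -7950 = -0.001377
∂d/∂y = [(-65)·(+1.06) − (-35)·(+0.79)] / -7950 = +0.005189
Steepest decrease is along −∇f = (+0.001377 E, -0.005189 N) → south.

S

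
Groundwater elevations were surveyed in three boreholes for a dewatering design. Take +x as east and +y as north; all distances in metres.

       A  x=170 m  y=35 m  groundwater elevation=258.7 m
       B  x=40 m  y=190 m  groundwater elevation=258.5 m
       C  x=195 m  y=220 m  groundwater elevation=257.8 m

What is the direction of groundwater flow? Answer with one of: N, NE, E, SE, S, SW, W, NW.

With h = a·x + b·y + c and A as origin, the differences give:
  (-130)·a + 155·b = -0.2
  25·a + 185·b = -0.9
Eliminate b (×185 and ×155, subtract): -27925·a = 102.50 → a = ∂h/∂x = -0.003671
Back-substitute: b = ∂h/∂y = -0.004369.
Flow = −∇h = (+0.003671 east, +0.004369 north), which points northeast.

NE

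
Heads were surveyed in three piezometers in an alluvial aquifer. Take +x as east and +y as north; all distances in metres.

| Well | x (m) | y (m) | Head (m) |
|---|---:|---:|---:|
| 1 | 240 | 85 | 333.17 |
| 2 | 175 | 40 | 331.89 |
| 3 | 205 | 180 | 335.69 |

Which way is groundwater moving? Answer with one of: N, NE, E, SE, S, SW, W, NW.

S

With h = a·x + b·y + c and 1 as origin, the differences give:
  (-65)·a + (-45)·b = -1.28
  (-35)·a + 95·b = +2.52
Eliminate b (×95 and ×(-45), subtract): -7750·a = -8.200 → a = ∂h/∂x = +0.001058
Back-substitute: b = ∂h/∂y = +0.02692.
Flow = −∇h = (-0.001058 east, -0.02692 north), which points south.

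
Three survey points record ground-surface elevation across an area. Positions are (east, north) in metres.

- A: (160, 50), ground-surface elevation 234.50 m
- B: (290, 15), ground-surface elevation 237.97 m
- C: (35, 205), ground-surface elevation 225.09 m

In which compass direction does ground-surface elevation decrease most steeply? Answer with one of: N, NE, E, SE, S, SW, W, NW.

N

With z = a·x + b·y + c and A as origin, the differences give:
  130·a + (-35)·b = +3.47
  (-125)·a + 155·b = -9.41
Eliminate b (×155 and ×(-35), subtract): 15775·a = 208.500 → a = ∂z/∂x = +0.01322
Back-substitute: b = ∂z/∂y = -0.05005.
Steepest decrease is along −∇f = (-0.01322 E, +0.05005 N) → north.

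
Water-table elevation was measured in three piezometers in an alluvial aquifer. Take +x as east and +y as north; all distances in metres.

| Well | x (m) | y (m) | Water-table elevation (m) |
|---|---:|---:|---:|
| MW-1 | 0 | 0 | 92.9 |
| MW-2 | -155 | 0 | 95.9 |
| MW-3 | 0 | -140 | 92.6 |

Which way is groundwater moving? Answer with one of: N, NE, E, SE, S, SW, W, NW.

E

∂h/∂x = (95.9 − 92.9) / (-155 − 0) = -0.01935
∂h/∂y = (92.6 − 92.9) / (-140 − 0) = +0.002143
Flow = −∇h = (+0.01935 east, -0.002143 north), which points east.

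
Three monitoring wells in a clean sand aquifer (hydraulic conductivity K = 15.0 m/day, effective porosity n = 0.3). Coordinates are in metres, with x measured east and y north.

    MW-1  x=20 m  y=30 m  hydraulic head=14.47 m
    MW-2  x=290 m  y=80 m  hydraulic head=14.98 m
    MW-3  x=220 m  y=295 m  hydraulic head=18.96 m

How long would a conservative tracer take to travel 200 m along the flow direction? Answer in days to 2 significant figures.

220 days

With h = a·x + b·y + c and MW-1 as origin, the differences give:
  270·a + 50·b = +0.51
  200·a + 265·b = +4.49
Eliminate b (×265 and ×50, subtract): 61550·a = -89.350 → a = ∂h/∂x = -0.001452
Back-substitute: b = ∂h/∂y = +0.01804.
|∇h| = √(-0.001452² + 0.01804²) = 0.0181
Seepage velocity v = K·i/n = 15.0 × 0.0181 / 0.3 = 0.905 m/day.
t = 200 / 0.905 = 221 days.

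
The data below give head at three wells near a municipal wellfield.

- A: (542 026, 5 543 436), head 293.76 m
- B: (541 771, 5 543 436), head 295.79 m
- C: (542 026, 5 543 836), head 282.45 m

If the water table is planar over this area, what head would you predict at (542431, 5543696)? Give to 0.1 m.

283.2 m

∂h/∂x = (295.79 − 293.76) / (541771 − 542026) = -0.007961
∂h/∂y = (282.45 − 293.76) / (5543836 − 5543436) = -0.02828
h(542431, 5543696) = 293.76 + (-0.007961)·(405) + (-0.02828)·(260) = 293.76 -3.224 -7.352 = 283.184 m.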